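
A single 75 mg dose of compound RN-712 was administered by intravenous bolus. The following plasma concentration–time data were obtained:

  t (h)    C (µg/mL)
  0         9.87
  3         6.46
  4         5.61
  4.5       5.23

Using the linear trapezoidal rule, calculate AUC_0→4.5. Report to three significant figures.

Trapezoidal AUC_0→4.5:
  [0→3]: (9.87+6.46)/2 × 3 = 24.495
  [3→4]: (6.46+5.61)/2 × 1 = 6.035
  [4→4.5]: (5.61+5.23)/2 × 0.5 = 2.71
  Sum = 33.24 µg/mL·h

AUC = 33.2 µg/mL·h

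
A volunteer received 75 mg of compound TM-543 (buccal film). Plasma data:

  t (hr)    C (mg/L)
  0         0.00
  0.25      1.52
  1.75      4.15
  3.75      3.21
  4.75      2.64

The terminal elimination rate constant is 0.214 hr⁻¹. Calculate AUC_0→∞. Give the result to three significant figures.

AUC = 27.1 mg/L·hr

Trapezoidal AUC_0→4.75:
  [0→0.25]: (0.00+1.52)/2 × 0.25 = 0.19
  [0.25→1.75]: (1.52+4.15)/2 × 1.5 = 4.2525
  [1.75→3.75]: (4.15+3.21)/2 × 2 = 7.36
  [3.75→4.75]: (3.21+2.64)/2 × 1 = 2.925
  Sum = 14.7275 mg/L·hr
Extrapolated tail: C_last / k_e = 2.64 / 0.214 = 12.336
AUC_0→∞ = 14.7275 + 12.336 = 27.0635 mg/L·hr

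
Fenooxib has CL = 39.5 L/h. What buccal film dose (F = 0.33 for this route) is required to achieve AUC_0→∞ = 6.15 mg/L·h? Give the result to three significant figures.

Dose = 736 mg

Dose = CL × AUC_0→∞ / F
     = 39.5 × 6.15 / 0.33 = 736.136 mg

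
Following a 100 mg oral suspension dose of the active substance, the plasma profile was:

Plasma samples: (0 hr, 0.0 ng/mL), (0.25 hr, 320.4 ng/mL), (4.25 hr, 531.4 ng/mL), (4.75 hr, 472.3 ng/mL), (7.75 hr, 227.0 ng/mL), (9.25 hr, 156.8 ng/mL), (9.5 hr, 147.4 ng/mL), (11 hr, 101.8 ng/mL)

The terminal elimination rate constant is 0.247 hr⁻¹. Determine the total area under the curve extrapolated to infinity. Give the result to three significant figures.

AUC = 3970 ng/mL·hr

Trapezoidal AUC_0→11:
  [0→0.25]: (0.0+320.4)/2 × 0.25 = 40.05
  [0.25→4.25]: (320.4+531.4)/2 × 4 = 1703.6
  [4.25→4.75]: (531.4+472.3)/2 × 0.5 = 250.925
  [4.75→7.75]: (472.3+227.0)/2 × 3 = 1048.95
  [7.75→9.25]: (227.0+156.8)/2 × 1.5 = 287.85
  [9.25→9.5]: (156.8+147.4)/2 × 0.25 = 38.025
  [9.5→11]: (147.4+101.8)/2 × 1.5 = 186.9
  Sum = 3556.3 ng/mL·hr
Extrapolated tail: C_last / k_e = 101.8 / 0.247 = 412.146
AUC_0→∞ = 3556.3 + 412.146 = 3968.446 ng/mL·hr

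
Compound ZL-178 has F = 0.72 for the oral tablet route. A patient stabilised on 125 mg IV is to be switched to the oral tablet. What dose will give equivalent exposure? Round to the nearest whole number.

D_oral = 174 mg

For equal systemic exposure: F × D_ev = D_iv
D_ev = D_iv / F = 125 / 0.72 = 173.611 mg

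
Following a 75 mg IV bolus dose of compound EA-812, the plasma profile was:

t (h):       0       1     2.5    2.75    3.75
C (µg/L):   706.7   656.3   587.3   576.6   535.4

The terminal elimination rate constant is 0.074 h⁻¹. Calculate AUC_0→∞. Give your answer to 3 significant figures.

AUC = 9550 µg/L·h

Trapezoidal AUC_0→3.75:
  [0→1]: (706.7+656.3)/2 × 1 = 681.5
  [1→2.5]: (656.3+587.3)/2 × 1.5 = 932.7
  [2.5→2.75]: (587.3+576.6)/2 × 0.25 = 145.4875
  [2.75→3.75]: (576.6+535.4)/2 × 1 = 556.0
  Sum = 2315.6875 µg/L·h
Extrapolated tail: C_last / k_e = 535.4 / 0.074 = 7235.135
AUC_0→∞ = 2315.6875 + 7235.135 = 9550.8225 µg/L·h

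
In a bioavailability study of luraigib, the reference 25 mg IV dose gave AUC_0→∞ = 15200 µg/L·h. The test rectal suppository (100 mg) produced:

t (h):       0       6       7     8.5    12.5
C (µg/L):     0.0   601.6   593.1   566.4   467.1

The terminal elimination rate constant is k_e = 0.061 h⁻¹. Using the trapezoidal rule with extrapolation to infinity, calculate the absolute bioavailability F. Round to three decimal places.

F = 0.214

Trapezoidal AUC_0→12.5 (rectal suppository):
  [0→6]: (0.0+601.6)/2 × 6 = 1804.8
  [6→7]: (601.6+593.1)/2 × 1 = 597.35
  [7→8.5]: (593.1+566.4)/2 × 1.5 = 869.625
  [8.5→12.5]: (566.4+467.1)/2 × 4 = 2067.0
  Sum = 5338.775 µg/L·h
Tail: C_last/k_e = 467.1/0.061 = 7657.377
AUC_0→∞ (rectal suppository) = 5338.775 + 7657.377 = 12996.152 µg/L·h
F = (AUC_ev/D_ev)/(AUC_iv/D_iv) = (12996.152/100)/(15200/25) = 129.96152/608 = 0.2138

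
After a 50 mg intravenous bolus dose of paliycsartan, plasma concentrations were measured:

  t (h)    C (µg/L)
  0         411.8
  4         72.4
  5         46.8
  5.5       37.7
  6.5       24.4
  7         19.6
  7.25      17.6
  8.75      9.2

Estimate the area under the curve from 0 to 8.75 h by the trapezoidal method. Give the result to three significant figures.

Trapezoidal AUC_0→8.75:
  [0→4]: (411.8+72.4)/2 × 4 = 968.4
  [4→5]: (72.4+46.8)/2 × 1 = 59.6
  [5→5.5]: (46.8+37.7)/2 × 0.5 = 21.125
  [5.5→6.5]: (37.7+24.4)/2 × 1 = 31.05
  [6.5→7]: (24.4+19.6)/2 × 0.5 = 11.0
  [7→7.25]: (19.6+17.6)/2 × 0.25 = 4.65
  [7.25→8.75]: (17.6+9.2)/2 × 1.5 = 20.1
  Sum = 1115.925 µg/L·h

AUC = 1120 µg/L·h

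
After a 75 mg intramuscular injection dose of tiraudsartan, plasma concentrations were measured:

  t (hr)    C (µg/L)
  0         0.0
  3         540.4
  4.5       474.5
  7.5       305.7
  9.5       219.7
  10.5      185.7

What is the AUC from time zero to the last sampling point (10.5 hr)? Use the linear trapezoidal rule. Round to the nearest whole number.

AUC = 3470 µg/L·hr

Trapezoidal AUC_0→10.5:
  [0→3]: (0.0+540.4)/2 × 3 = 810.6
  [3→4.5]: (540.4+474.5)/2 × 1.5 = 761.175
  [4.5→7.5]: (474.5+305.7)/2 × 3 = 1170.3
  [7.5→9.5]: (305.7+219.7)/2 × 2 = 525.4
  [9.5→10.5]: (219.7+185.7)/2 × 1 = 202.7
  Sum = 3470.175 µg/L·hr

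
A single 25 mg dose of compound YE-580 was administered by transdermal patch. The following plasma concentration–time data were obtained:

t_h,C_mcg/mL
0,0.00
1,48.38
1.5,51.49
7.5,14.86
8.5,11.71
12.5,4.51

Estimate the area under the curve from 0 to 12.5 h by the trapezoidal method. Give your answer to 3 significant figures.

AUC = 294 mcg/mL·h

Trapezoidal AUC_0→12.5:
  [0→1]: (0.00+48.38)/2 × 1 = 24.19
  [1→1.5]: (48.38+51.49)/2 × 0.5 = 24.9675
  [1.5→7.5]: (51.49+14.86)/2 × 6 = 199.05
  [7.5→8.5]: (14.86+11.71)/2 × 1 = 13.285
  [8.5→12.5]: (11.71+4.51)/2 × 4 = 32.44
  Sum = 293.9325 mcg/mL·h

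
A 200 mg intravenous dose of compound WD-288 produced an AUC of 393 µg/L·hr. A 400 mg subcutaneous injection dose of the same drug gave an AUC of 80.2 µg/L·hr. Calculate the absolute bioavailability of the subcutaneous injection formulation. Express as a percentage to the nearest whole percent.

F = (AUC_ev / D_ev) / (AUC_iv / D_iv)
  = (80.2/400) / (393/200)
  = 0.2005 / 1.965 = 0.1020
  = 10.20%

F = 10%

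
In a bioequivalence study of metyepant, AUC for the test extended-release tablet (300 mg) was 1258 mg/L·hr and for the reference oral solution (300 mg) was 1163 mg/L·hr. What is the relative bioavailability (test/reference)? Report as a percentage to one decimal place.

F_rel = 108.2%

F_rel = (AUC_test/D_test) / (AUC_ref/D_ref)
      = (1258/300) / (1163/300)
      = 4.19333 / 3.87667 = 1.0817 = 108.17%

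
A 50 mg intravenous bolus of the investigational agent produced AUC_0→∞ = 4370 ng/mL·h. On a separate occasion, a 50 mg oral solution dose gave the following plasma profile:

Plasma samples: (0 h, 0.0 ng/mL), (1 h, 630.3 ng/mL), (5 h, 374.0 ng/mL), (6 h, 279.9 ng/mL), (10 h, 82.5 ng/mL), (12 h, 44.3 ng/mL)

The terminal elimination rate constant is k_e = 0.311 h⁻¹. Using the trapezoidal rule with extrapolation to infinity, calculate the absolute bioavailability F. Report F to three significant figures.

Trapezoidal AUC_0→12 (oral solution):
  [0→1]: (0.0+630.3)/2 × 1 = 315.15
  [1→5]: (630.3+374.0)/2 × 4 = 2008.6
  [5→6]: (374.0+279.9)/2 × 1 = 326.95
  [6→10]: (279.9+82.5)/2 × 4 = 724.8
  [10→12]: (82.5+44.3)/2 × 2 = 126.8
  Sum = 3502.3 ng/mL·h
Tail: C_last/k_e = 44.3/0.311 = 142.444
AUC_0→∞ (oral solution) = 3502.3 + 142.444 = 3644.744 ng/mL·h
F = (AUC_ev/D_ev)/(AUC_iv/D_iv) = (3644.744/50)/(4370/50) = 72.89488/87.4 = 0.8340

F = 0.834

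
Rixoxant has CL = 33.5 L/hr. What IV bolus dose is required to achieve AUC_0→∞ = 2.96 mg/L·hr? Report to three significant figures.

Dose = 99.2 mg

Dose_iv = CL × AUC_0→∞
     = 33.5 × 2.96 = 99.16 mg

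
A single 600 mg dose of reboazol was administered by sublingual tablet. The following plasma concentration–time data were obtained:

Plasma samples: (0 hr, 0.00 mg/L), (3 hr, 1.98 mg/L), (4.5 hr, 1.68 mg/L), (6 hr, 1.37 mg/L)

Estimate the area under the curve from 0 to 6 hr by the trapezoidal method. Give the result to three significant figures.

Trapezoidal AUC_0→6:
  [0→3]: (0.00+1.98)/2 × 3 = 2.97
  [3→4.5]: (1.98+1.68)/2 × 1.5 = 2.745
  [4.5→6]: (1.68+1.37)/2 × 1.5 = 2.2875
  Sum = 8.0025 mg/L·hr

AUC = 8.00 mg/L·hr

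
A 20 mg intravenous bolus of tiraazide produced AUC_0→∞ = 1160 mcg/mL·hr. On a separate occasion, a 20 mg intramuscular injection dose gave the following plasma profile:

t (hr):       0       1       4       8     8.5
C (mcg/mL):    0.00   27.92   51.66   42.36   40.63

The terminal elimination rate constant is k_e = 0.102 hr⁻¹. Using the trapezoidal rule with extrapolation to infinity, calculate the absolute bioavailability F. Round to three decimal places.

F = 0.638

Trapezoidal AUC_0→8.5 (intramuscular injection):
  [0→1]: (0.00+27.92)/2 × 1 = 13.96
  [1→4]: (27.92+51.66)/2 × 3 = 119.37
  [4→8]: (51.66+42.36)/2 × 4 = 188.04
  [8→8.5]: (42.36+40.63)/2 × 0.5 = 20.7475
  Sum = 342.1175 mcg/mL·hr
Tail: C_last/k_e = 40.63/0.102 = 398.333
AUC_0→∞ (intramuscular injection) = 342.1175 + 398.333 = 740.4505 mcg/mL·hr
F = (AUC_ev/D_ev)/(AUC_iv/D_iv) = (740.4505/20)/(1160/20) = 37.022525/58 = 0.6383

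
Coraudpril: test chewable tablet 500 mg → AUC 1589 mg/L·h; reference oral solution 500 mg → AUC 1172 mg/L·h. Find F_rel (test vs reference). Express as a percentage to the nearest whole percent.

F_rel = 136%

F_rel = (AUC_test/D_test) / (AUC_ref/D_ref)
      = (1589/500) / (1172/500)
      = 3.178 / 2.344 = 1.3558 = 135.58%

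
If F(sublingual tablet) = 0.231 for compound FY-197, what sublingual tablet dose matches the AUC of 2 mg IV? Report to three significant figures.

For equal systemic exposure: F × D_ev = D_iv
D_ev = D_iv / F = 2 / 0.231 = 8.65801 mg

D_sublingual = 8.66 mg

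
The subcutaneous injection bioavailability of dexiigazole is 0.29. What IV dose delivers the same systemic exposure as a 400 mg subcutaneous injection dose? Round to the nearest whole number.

D_iv = 116 mg

Systemic exposure from an extravascular dose = F × D_ev, so the equivalent IV dose is F × D_ev.
D_iv = F × D_ev = 0.29 × 400 = 116 mg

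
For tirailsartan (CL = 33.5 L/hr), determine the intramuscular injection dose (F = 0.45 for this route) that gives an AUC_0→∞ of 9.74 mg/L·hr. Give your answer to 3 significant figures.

Dose = 725 mg

Dose = CL × AUC_0→∞ / F
     = 33.5 × 9.74 / 0.45 = 725.089 mg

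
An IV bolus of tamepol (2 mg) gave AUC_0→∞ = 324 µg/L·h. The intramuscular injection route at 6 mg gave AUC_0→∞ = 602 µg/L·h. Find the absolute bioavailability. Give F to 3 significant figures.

F = 0.619

F = (AUC_ev / D_ev) / (AUC_iv / D_iv)
  = (602/6) / (324/2)
  = 100.333 / 162 = 0.6193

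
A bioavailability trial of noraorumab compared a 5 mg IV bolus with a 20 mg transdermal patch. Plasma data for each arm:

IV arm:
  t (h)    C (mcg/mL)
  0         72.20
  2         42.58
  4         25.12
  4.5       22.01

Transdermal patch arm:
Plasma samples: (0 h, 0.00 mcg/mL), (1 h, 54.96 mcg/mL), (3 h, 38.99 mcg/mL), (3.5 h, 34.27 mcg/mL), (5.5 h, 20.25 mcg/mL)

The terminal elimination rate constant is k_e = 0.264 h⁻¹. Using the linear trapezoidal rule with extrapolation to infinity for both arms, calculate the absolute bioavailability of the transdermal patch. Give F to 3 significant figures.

Trapezoidal AUC_0→4.5 (IV):
  [0→2]: (72.20+42.58)/2 × 2 = 114.78
  [2→4]: (42.58+25.12)/2 × 2 = 67.7
  [4→4.5]: (25.12+22.01)/2 × 0.5 = 11.7825
  Sum = 194.2625 mcg/mL·h
IV tail: 22.01/0.264 = 83.371; AUC_iv,0→∞ = 194.2625 + 83.371 = 277.6335 mcg/mL·h
Trapezoidal AUC_0→5.5 (transdermal patch):
  [0→1]: (0.00+54.96)/2 × 1 = 27.48
  [1→3]: (54.96+38.99)/2 × 2 = 93.95
  [3→3.5]: (38.99+34.27)/2 × 0.5 = 18.315
  [3.5→5.5]: (34.27+20.25)/2 × 2 = 54.52
  Sum = 194.265 mcg/mL·h
transdermal patch tail: 20.25/0.264 = 76.705; AUC_ev,0→∞ = 194.265 + 76.705 = 270.97 mcg/mL·h
F = (AUC_ev/D_ev)/(AUC_iv/D_iv) = (270.97/20)/(277.6335/5) = 13.5485/55.5267 = 0.2440

F = 0.244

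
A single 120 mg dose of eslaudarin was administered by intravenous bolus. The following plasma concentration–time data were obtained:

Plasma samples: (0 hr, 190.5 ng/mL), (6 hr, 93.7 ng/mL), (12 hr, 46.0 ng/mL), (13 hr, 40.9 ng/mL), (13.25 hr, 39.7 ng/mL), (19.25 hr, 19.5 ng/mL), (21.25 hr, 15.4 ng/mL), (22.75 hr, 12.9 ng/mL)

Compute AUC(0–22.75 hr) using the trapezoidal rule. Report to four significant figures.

Trapezoidal AUC_0→22.75:
  [0→6]: (190.5+93.7)/2 × 6 = 852.6
  [6→12]: (93.7+46.0)/2 × 6 = 419.1
  [12→13]: (46.0+40.9)/2 × 1 = 43.45
  [13→13.25]: (40.9+39.7)/2 × 0.25 = 10.075
  [13.25→19.25]: (39.7+19.5)/2 × 6 = 177.6
  [19.25→21.25]: (19.5+15.4)/2 × 2 = 34.9
  [21.25→22.75]: (15.4+12.9)/2 × 1.5 = 21.225
  Sum = 1558.95 ng/mL·hr

AUC = 1559 ng/mL·hr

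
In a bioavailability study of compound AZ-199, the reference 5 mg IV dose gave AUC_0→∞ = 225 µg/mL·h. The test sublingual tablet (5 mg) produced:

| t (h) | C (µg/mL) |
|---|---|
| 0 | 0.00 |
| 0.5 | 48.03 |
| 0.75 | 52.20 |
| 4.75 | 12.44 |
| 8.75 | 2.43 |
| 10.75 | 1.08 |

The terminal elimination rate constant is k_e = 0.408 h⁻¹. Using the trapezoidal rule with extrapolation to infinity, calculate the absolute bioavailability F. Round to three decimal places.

Trapezoidal AUC_0→10.75 (sublingual tablet):
  [0→0.5]: (0.00+48.03)/2 × 0.5 = 12.0075
  [0.5→0.75]: (48.03+52.20)/2 × 0.25 = 12.52875
  [0.75→4.75]: (52.20+12.44)/2 × 4 = 129.28
  [4.75→8.75]: (12.44+2.43)/2 × 4 = 29.74
  [8.75→10.75]: (2.43+1.08)/2 × 2 = 3.51
  Sum = 187.06625 µg/mL·h
Tail: C_last/k_e = 1.08/0.408 = 2.647
AUC_0→∞ (sublingual tablet) = 187.06625 + 2.647 = 189.71325 µg/mL·h
F = (AUC_ev/D_ev)/(AUC_iv/D_iv) = (189.71325/5)/(225/5) = 37.94265/45 = 0.8432

F = 0.843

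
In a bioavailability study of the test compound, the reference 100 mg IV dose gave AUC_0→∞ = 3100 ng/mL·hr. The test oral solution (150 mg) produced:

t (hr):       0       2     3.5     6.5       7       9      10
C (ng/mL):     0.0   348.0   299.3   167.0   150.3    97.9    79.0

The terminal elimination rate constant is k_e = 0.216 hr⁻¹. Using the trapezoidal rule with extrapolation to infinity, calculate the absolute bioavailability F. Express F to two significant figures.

Trapezoidal AUC_0→10 (oral solution):
  [0→2]: (0.0+348.0)/2 × 2 = 348.0
  [2→3.5]: (348.0+299.3)/2 × 1.5 = 485.475
  [3.5→6.5]: (299.3+167.0)/2 × 3 = 699.45
  [6.5→7]: (167.0+150.3)/2 × 0.5 = 79.325
  [7→9]: (150.3+97.9)/2 × 2 = 248.2
  [9→10]: (97.9+79.0)/2 × 1 = 88.45
  Sum = 1948.9 ng/mL·hr
Tail: C_last/k_e = 79.0/0.216 = 365.741
AUC_0→∞ (oral solution) = 1948.9 + 365.741 = 2314.641 ng/mL·hr
F = (AUC_ev/D_ev)/(AUC_iv/D_iv) = (2314.641/150)/(3100/100) = 15.43094/31 = 0.4978

F = 0.50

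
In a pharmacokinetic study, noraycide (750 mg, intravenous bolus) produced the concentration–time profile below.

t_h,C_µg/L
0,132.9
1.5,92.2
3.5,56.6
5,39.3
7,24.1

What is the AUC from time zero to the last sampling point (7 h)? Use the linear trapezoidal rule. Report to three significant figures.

Trapezoidal AUC_0→7:
  [0→1.5]: (132.9+92.2)/2 × 1.5 = 168.825
  [1.5→3.5]: (92.2+56.6)/2 × 2 = 148.8
  [3.5→5]: (56.6+39.3)/2 × 1.5 = 71.925
  [5→7]: (39.3+24.1)/2 × 2 = 63.4
  Sum = 452.95 µg/L·h

AUC = 453 µg/L·h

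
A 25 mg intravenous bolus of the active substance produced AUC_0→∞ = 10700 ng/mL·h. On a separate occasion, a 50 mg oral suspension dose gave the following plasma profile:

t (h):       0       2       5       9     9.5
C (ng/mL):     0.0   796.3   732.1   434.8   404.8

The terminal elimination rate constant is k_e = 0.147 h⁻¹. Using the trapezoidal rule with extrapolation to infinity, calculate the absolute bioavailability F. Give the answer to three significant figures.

F = 0.392

Trapezoidal AUC_0→9.5 (oral suspension):
  [0→2]: (0.0+796.3)/2 × 2 = 796.3
  [2→5]: (796.3+732.1)/2 × 3 = 2292.6
  [5→9]: (732.1+434.8)/2 × 4 = 2333.8
  [9→9.5]: (434.8+404.8)/2 × 0.5 = 209.9
  Sum = 5632.6 ng/mL·h
Tail: C_last/k_e = 404.8/0.147 = 2753.741
AUC_0→∞ (oral suspension) = 5632.6 + 2753.741 = 8386.341 ng/mL·h
F = (AUC_ev/D_ev)/(AUC_iv/D_iv) = (8386.341/50)/(10700/25) = 167.72682/428 = 0.3919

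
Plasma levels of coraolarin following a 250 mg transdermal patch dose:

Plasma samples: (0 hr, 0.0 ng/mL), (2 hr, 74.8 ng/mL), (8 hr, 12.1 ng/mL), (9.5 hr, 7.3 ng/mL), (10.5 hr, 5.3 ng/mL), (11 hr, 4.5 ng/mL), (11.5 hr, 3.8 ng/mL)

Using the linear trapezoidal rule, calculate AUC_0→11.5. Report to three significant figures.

AUC = 361 ng/mL·hr

Trapezoidal AUC_0→11.5:
  [0→2]: (0.0+74.8)/2 × 2 = 74.8
  [2→8]: (74.8+12.1)/2 × 6 = 260.7
  [8→9.5]: (12.1+7.3)/2 × 1.5 = 14.55
  [9.5→10.5]: (7.3+5.3)/2 × 1 = 6.3
  [10.5→11]: (5.3+4.5)/2 × 0.5 = 2.45
  [11→11.5]: (4.5+3.8)/2 × 0.5 = 2.075
  Sum = 360.875 ng/mL·hr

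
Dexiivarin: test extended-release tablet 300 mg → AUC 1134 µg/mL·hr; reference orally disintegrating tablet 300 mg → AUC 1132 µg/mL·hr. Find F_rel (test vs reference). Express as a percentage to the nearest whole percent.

F_rel = 100%

F_rel = (AUC_test/D_test) / (AUC_ref/D_ref)
      = (1134/300) / (1132/300)
      = 3.78 / 3.77333 = 1.0018 = 100.18%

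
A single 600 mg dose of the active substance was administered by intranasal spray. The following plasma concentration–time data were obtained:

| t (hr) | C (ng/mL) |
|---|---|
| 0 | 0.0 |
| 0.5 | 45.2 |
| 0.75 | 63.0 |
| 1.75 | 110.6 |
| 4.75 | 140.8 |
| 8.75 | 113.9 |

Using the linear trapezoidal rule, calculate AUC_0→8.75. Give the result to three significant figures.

Trapezoidal AUC_0→8.75:
  [0→0.5]: (0.0+45.2)/2 × 0.5 = 11.3
  [0.5→0.75]: (45.2+63.0)/2 × 0.25 = 13.525
  [0.75→1.75]: (63.0+110.6)/2 × 1 = 86.8
  [1.75→4.75]: (110.6+140.8)/2 × 3 = 377.1
  [4.75→8.75]: (140.8+113.9)/2 × 4 = 509.4
  Sum = 998.125 ng/mL·hr

AUC = 998 ng/mL·hr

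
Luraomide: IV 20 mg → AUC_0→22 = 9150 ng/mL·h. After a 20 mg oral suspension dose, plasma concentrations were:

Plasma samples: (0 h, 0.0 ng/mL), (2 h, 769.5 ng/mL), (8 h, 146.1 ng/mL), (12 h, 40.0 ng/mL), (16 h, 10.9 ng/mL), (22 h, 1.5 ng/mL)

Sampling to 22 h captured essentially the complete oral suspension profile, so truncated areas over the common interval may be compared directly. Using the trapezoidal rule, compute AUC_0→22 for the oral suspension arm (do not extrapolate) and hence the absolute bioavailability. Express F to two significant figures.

Trapezoidal AUC_0→22 (oral suspension):
  [0→2]: (0.0+769.5)/2 × 2 = 769.5
  [2→8]: (769.5+146.1)/2 × 6 = 2746.8
  [8→12]: (146.1+40.0)/2 × 4 = 372.2
  [12→16]: (40.0+10.9)/2 × 4 = 101.8
  [16→22]: (10.9+1.5)/2 × 6 = 37.2
  Sum = 4027.5 ng/mL·h
F = (AUC_ev/D_ev)/(AUC_iv/D_iv) = (4027.5/20)/(9150/20) = 201.375/457.5 = 0.4402

F = 0.44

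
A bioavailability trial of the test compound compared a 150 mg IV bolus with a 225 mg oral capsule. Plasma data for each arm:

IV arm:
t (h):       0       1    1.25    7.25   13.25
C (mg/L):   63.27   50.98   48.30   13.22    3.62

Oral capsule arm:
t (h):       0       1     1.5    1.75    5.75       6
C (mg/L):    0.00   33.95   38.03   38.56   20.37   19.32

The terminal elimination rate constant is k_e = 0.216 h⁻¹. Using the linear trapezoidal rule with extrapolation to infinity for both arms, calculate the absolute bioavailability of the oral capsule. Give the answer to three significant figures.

Trapezoidal AUC_0→13.25 (IV):
  [0→1]: (63.27+50.98)/2 × 1 = 57.125
  [1→1.25]: (50.98+48.30)/2 × 0.25 = 12.41
  [1.25→7.25]: (48.30+13.22)/2 × 6 = 184.56
  [7.25→13.25]: (13.22+3.62)/2 × 6 = 50.52
  Sum = 304.615 mg/L·h
IV tail: 3.62/0.216 = 16.759; AUC_iv,0→∞ = 304.615 + 16.759 = 321.374 mg/L·h
Trapezoidal AUC_0→6 (oral capsule):
  [0→1]: (0.00+33.95)/2 × 1 = 16.975
  [1→1.5]: (33.95+38.03)/2 × 0.5 = 17.995
  [1.5→1.75]: (38.03+38.56)/2 × 0.25 = 9.57375
  [1.75→5.75]: (38.56+20.37)/2 × 4 = 117.86
  [5.75→6]: (20.37+19.32)/2 × 0.25 = 4.96125
  Sum = 167.365 mg/L·h
oral capsule tail: 19.32/0.216 = 89.444; AUC_ev,0→∞ = 167.365 + 89.444 = 256.809 mg/L·h
F = (AUC_ev/D_ev)/(AUC_iv/D_iv) = (256.809/225)/(321.374/150) = 1.14137/2.14249 = 0.5327

F = 0.533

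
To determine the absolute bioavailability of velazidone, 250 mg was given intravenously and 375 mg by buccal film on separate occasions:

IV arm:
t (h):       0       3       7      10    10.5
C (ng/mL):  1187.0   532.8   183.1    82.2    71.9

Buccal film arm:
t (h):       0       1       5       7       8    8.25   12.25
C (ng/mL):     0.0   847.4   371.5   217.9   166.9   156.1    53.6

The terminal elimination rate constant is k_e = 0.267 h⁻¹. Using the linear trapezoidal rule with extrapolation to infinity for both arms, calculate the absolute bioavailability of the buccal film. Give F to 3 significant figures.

F = 0.608

Trapezoidal AUC_0→10.5 (IV):
  [0→3]: (1187.0+532.8)/2 × 3 = 2579.7
  [3→7]: (532.8+183.1)/2 × 4 = 1431.8
  [7→10]: (183.1+82.2)/2 × 3 = 397.95
  [10→10.5]: (82.2+71.9)/2 × 0.5 = 38.525
  Sum = 4447.975 ng/mL·h
IV tail: 71.9/0.267 = 269.288; AUC_iv,0→∞ = 4447.975 + 269.288 = 4717.263 ng/mL·h
Trapezoidal AUC_0→12.25 (buccal film):
  [0→1]: (0.0+847.4)/2 × 1 = 423.7
  [1→5]: (847.4+371.5)/2 × 4 = 2437.8
  [5→7]: (371.5+217.9)/2 × 2 = 589.4
  [7→8]: (217.9+166.9)/2 × 1 = 192.4
  [8→8.25]: (166.9+156.1)/2 × 0.25 = 40.375
  [8.25→12.25]: (156.1+53.6)/2 × 4 = 419.4
  Sum = 4103.075 ng/mL·h
buccal film tail: 53.6/0.267 = 200.749; AUC_ev,0→∞ = 4103.075 + 200.749 = 4303.824 ng/mL·h
F = (AUC_ev/D_ev)/(AUC_iv/D_iv) = (4303.824/375)/(4717.263/250) = 11.476864/18.869052 = 0.6082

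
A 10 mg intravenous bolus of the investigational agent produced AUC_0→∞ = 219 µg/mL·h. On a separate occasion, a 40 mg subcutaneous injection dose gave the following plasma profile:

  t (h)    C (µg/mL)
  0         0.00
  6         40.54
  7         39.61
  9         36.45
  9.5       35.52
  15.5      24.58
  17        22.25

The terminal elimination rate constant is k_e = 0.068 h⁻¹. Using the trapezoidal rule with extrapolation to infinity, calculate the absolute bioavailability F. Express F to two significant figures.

Trapezoidal AUC_0→17 (subcutaneous injection):
  [0→6]: (0.00+40.54)/2 × 6 = 121.62
  [6→7]: (40.54+39.61)/2 × 1 = 40.075
  [7→9]: (39.61+36.45)/2 × 2 = 76.06
  [9→9.5]: (36.45+35.52)/2 × 0.5 = 17.9925
  [9.5→15.5]: (35.52+24.58)/2 × 6 = 180.3
  [15.5→17]: (24.58+22.25)/2 × 1.5 = 35.1225
  Sum = 471.17 µg/mL·h
Tail: C_last/k_e = 22.25/0.068 = 327.206
AUC_0→∞ (subcutaneous injection) = 471.17 + 327.206 = 798.376 µg/mL·h
F = (AUC_ev/D_ev)/(AUC_iv/D_iv) = (798.376/40)/(219/10) = 19.9594/21.9 = 0.9114

F = 0.91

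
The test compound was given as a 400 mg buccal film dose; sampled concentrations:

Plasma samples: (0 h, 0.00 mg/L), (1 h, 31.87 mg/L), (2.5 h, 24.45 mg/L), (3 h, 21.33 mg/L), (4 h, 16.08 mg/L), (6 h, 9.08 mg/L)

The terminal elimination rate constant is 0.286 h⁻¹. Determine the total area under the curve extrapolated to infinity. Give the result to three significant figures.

AUC = 145 mg/L·h

Trapezoidal AUC_0→6:
  [0→1]: (0.00+31.87)/2 × 1 = 15.935
  [1→2.5]: (31.87+24.45)/2 × 1.5 = 42.24
  [2.5→3]: (24.45+21.33)/2 × 0.5 = 11.445
  [3→4]: (21.33+16.08)/2 × 1 = 18.705
  [4→6]: (16.08+9.08)/2 × 2 = 25.16
  Sum = 113.485 mg/L·h
Extrapolated tail: C_last / k_e = 9.08 / 0.286 = 31.748
AUC_0→∞ = 113.485 + 31.748 = 145.233 mg/L·h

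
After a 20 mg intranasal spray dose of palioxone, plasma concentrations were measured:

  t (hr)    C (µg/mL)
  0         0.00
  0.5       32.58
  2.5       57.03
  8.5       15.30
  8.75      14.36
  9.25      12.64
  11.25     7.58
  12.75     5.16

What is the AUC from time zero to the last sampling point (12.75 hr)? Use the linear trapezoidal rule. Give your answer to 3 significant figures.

Trapezoidal AUC_0→12.75:
  [0→0.5]: (0.00+32.58)/2 × 0.5 = 8.145
  [0.5→2.5]: (32.58+57.03)/2 × 2 = 89.61
  [2.5→8.5]: (57.03+15.30)/2 × 6 = 216.99
  [8.5→8.75]: (15.30+14.36)/2 × 0.25 = 3.7075
  [8.75→9.25]: (14.36+12.64)/2 × 0.5 = 6.75
  [9.25→11.25]: (12.64+7.58)/2 × 2 = 20.22
  [11.25→12.75]: (7.58+5.16)/2 × 1.5 = 9.555
  Sum = 354.9775 µg/mL·hr

AUC = 355 µg/mL·hr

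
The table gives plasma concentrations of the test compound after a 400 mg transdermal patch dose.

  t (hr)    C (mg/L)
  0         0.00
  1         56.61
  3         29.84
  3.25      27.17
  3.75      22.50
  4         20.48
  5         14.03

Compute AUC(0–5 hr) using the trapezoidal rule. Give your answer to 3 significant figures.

Trapezoidal AUC_0→5:
  [0→1]: (0.00+56.61)/2 × 1 = 28.305
  [1→3]: (56.61+29.84)/2 × 2 = 86.45
  [3→3.25]: (29.84+27.17)/2 × 0.25 = 7.12625
  [3.25→3.75]: (27.17+22.50)/2 × 0.5 = 12.4175
  [3.75→4]: (22.50+20.48)/2 × 0.25 = 5.3725
  [4→5]: (20.48+14.03)/2 × 1 = 17.255
  Sum = 156.92625 mg/L·hr

AUC = 157 mg/L·hr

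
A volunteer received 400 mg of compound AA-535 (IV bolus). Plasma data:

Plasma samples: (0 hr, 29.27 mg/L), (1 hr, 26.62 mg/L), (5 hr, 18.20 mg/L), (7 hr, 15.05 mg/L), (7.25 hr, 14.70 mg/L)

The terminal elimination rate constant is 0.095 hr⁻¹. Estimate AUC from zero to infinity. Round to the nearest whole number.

AUC = 309 mg/L·hr

Trapezoidal AUC_0→7.25:
  [0→1]: (29.27+26.62)/2 × 1 = 27.945
  [1→5]: (26.62+18.20)/2 × 4 = 89.64
  [5→7]: (18.20+15.05)/2 × 2 = 33.25
  [7→7.25]: (15.05+14.70)/2 × 0.25 = 3.71875
  Sum = 154.55375 mg/L·hr
Extrapolated tail: C_last / k_e = 14.70 / 0.095 = 154.737
AUC_0→∞ = 154.55375 + 154.737 = 309.29075 mg/L·hr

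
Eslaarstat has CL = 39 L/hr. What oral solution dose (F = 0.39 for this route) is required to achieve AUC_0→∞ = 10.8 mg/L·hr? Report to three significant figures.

Dose = CL × AUC_0→∞ / F
     = 39 × 10.8 / 0.39 = 1080 mg

Dose = 1080 mg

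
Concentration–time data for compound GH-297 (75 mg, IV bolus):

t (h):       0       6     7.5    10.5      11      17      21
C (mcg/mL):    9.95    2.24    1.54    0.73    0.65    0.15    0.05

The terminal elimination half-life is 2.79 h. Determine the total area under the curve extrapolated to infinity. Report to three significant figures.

AUC = 46.2 mcg/mL·h

Trapezoidal AUC_0→21:
  [0→6]: (9.95+2.24)/2 × 6 = 36.57
  [6→7.5]: (2.24+1.54)/2 × 1.5 = 2.835
  [7.5→10.5]: (1.54+0.73)/2 × 3 = 3.405
  [10.5→11]: (0.73+0.65)/2 × 0.5 = 0.345
  [11→17]: (0.65+0.15)/2 × 6 = 2.4
  [17→21]: (0.15+0.05)/2 × 4 = 0.4
  Sum = 45.955 mcg/mL·h
k_e = ln2 / t½ = 0.693147 / 2.79 = 0.2484 h^-1
Extrapolated tail: C_last / k_e = 0.05 / 0.2484 = 0.201
AUC_0→∞ = 45.955 + 0.201 = 46.156 mcg/mL·h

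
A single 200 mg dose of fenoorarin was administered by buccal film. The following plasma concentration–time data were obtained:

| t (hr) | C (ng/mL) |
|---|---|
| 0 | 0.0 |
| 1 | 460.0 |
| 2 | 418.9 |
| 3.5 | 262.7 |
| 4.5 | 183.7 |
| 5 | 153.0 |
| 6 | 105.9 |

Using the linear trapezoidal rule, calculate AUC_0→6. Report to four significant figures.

AUC = 1617 ng/mL·hr

Trapezoidal AUC_0→6:
  [0→1]: (0.0+460.0)/2 × 1 = 230.0
  [1→2]: (460.0+418.9)/2 × 1 = 439.45
  [2→3.5]: (418.9+262.7)/2 × 1.5 = 511.2
  [3.5→4.5]: (262.7+183.7)/2 × 1 = 223.2
  [4.5→5]: (183.7+153.0)/2 × 0.5 = 84.175
  [5→6]: (153.0+105.9)/2 × 1 = 129.45
  Sum = 1617.475 ng/mL·hr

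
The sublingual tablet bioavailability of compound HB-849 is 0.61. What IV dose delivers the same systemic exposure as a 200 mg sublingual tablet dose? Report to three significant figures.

Systemic exposure from an extravascular dose = F × D_ev, so the equivalent IV dose is F × D_ev.
D_iv = F × D_ev = 0.61 × 200 = 122 mg

D_iv = 122 mg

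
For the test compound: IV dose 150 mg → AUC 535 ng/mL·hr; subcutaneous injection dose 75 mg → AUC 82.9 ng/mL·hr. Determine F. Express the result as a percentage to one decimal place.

F = (AUC_ev / D_ev) / (AUC_iv / D_iv)
  = (82.9/75) / (535/150)
  = 1.10533 / 3.56667 = 0.3099
  = 30.99%

F = 31.0%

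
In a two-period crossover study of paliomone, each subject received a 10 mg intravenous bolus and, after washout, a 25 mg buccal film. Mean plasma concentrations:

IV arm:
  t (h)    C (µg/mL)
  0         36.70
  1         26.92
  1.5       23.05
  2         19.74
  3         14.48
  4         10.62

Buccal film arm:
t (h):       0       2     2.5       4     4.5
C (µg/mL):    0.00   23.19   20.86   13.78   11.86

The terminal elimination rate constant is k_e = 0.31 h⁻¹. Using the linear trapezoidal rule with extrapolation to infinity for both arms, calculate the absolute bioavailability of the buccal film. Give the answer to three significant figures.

Trapezoidal AUC_0→4 (IV):
  [0→1]: (36.70+26.92)/2 × 1 = 31.81
  [1→1.5]: (26.92+23.05)/2 × 0.5 = 12.4925
  [1.5→2]: (23.05+19.74)/2 × 0.5 = 10.6975
  [2→3]: (19.74+14.48)/2 × 1 = 17.11
  [3→4]: (14.48+10.62)/2 × 1 = 12.55
  Sum = 84.66 µg/mL·h
IV tail: 10.62/0.31 = 34.258; AUC_iv,0→∞ = 84.66 + 34.258 = 118.918 µg/mL·h
Trapezoidal AUC_0→4.5 (buccal film):
  [0→2]: (0.00+23.19)/2 × 2 = 23.19
  [2→2.5]: (23.19+20.86)/2 × 0.5 = 11.0125
  [2.5→4]: (20.86+13.78)/2 × 1.5 = 25.98
  [4→4.5]: (13.78+11.86)/2 × 0.5 = 6.41
  Sum = 66.5925 µg/mL·h
buccal film tail: 11.86/0.31 = 38.258; AUC_ev,0→∞ = 66.5925 + 38.258 = 104.8505 µg/mL·h
F = (AUC_ev/D_ev)/(AUC_iv/D_iv) = (104.8505/25)/(118.918/10) = 4.19402/11.8918 = 0.3527

F = 0.353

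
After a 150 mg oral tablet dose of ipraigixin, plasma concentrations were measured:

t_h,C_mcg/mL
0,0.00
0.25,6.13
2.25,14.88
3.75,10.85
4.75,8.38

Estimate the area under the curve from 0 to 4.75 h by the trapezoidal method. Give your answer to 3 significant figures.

Trapezoidal AUC_0→4.75:
  [0→0.25]: (0.00+6.13)/2 × 0.25 = 0.76625
  [0.25→2.25]: (6.13+14.88)/2 × 2 = 21.01
  [2.25→3.75]: (14.88+10.85)/2 × 1.5 = 19.2975
  [3.75→4.75]: (10.85+8.38)/2 × 1 = 9.615
  Sum = 50.68875 mcg/mL·h

AUC = 50.7 mcg/mL·h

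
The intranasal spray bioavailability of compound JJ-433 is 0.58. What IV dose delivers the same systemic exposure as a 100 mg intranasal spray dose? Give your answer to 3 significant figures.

Systemic exposure from an extravascular dose = F × D_ev, so the equivalent IV dose is F × D_ev.
D_iv = F × D_ev = 0.58 × 100 = 58 mg

D_iv = 58.0 mg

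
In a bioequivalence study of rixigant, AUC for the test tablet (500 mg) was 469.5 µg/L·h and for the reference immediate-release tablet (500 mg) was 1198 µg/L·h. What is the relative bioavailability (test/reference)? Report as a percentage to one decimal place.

F_rel = 39.2%

F_rel = (AUC_test/D_test) / (AUC_ref/D_ref)
      = (469.5/500) / (1198/500)
      = 0.939 / 2.396 = 0.3919 = 39.19%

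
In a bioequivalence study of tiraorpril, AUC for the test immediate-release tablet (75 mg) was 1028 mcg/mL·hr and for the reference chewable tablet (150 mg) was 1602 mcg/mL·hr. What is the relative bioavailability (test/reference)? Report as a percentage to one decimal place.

F_rel = 128.3%

F_rel = (AUC_test/D_test) / (AUC_ref/D_ref)
      = (1028/75) / (1602/150)
      = 13.7067 / 10.68 = 1.2834 = 128.34%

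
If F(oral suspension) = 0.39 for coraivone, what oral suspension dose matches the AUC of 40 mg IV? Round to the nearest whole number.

D_oral = 103 mg

For equal systemic exposure: F × D_ev = D_iv
D_ev = D_iv / F = 40 / 0.39 = 102.564 mg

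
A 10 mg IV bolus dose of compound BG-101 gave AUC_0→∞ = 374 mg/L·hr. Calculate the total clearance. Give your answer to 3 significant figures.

CL = Dose_iv / AUC_0→∞
   = 10 / 374 = 0.026738 L/hr

CL = 0.0267 L/hr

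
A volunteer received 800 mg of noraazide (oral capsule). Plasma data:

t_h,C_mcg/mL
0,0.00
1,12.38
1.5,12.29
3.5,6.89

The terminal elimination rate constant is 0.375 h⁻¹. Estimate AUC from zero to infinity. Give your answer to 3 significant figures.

AUC = 49.9 mcg/mL·h

Trapezoidal AUC_0→3.5:
  [0→1]: (0.00+12.38)/2 × 1 = 6.19
  [1→1.5]: (12.38+12.29)/2 × 0.5 = 6.1675
  [1.5→3.5]: (12.29+6.89)/2 × 2 = 19.18
  Sum = 31.5375 mcg/mL·h
Extrapolated tail: C_last / k_e = 6.89 / 0.375 = 18.373
AUC_0→∞ = 31.5375 + 18.373 = 49.9105 mcg/mL·h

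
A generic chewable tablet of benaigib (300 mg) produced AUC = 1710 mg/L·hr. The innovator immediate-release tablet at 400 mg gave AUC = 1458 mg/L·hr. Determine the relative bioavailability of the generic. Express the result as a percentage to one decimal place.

F_rel = (AUC_test/D_test) / (AUC_ref/D_ref)
      = (1710/300) / (1458/400)
      = 5.7 / 3.645 = 1.5638 = 156.38%

F_rel = 156.4%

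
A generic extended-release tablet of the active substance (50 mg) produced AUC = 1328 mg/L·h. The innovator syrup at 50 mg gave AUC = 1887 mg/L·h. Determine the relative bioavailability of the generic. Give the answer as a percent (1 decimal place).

F_rel = 70.4%

F_rel = (AUC_test/D_test) / (AUC_ref/D_ref)
      = (1328/50) / (1887/50)
      = 26.56 / 37.74 = 0.7038 = 70.38%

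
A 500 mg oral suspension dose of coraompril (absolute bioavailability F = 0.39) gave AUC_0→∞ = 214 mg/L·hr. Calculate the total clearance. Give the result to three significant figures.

CL = F × Dose / AUC_0→∞
   = 0.39 × 500 / 214 = 0.911215 L/hr

CL = 0.911 L/hr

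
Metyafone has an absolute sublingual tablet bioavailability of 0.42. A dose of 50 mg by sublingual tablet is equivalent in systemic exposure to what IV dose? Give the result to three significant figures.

Systemic exposure from an extravascular dose = F × D_ev, so the equivalent IV dose is F × D_ev.
D_iv = F × D_ev = 0.42 × 50 = 21 mg

D_iv = 21.0 mg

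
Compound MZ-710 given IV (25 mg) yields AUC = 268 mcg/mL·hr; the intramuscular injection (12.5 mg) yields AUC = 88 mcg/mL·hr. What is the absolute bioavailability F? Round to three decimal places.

F = (AUC_ev / D_ev) / (AUC_iv / D_iv)
  = (88/12.5) / (268/25)
  = 7.04 / 10.72 = 0.6567

F = 0.657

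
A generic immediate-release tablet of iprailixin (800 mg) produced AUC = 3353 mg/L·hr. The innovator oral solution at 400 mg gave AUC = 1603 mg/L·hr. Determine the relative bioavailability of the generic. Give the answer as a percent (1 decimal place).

F_rel = 104.6%

F_rel = (AUC_test/D_test) / (AUC_ref/D_ref)
      = (3353/800) / (1603/400)
      = 4.19125 / 4.0075 = 1.0459 = 104.59%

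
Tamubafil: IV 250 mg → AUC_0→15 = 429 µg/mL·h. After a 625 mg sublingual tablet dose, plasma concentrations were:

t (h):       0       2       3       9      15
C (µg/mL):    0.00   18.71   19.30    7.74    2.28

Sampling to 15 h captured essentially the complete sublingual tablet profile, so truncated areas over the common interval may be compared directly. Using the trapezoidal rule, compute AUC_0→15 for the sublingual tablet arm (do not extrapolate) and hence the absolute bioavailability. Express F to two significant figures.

Trapezoidal AUC_0→15 (sublingual tablet):
  [0→2]: (0.00+18.71)/2 × 2 = 18.71
  [2→3]: (18.71+19.30)/2 × 1 = 19.005
  [3→9]: (19.30+7.74)/2 × 6 = 81.12
  [9→15]: (7.74+2.28)/2 × 6 = 30.06
  Sum = 148.895 µg/mL·h
F = (AUC_ev/D_ev)/(AUC_iv/D_iv) = (148.895/625)/(429/250) = 0.238232/1.716 = 0.1388

F = 0.14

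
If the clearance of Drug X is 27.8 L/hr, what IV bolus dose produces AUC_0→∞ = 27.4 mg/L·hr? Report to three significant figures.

Dose_iv = CL × AUC_0→∞
     = 27.8 × 27.4 = 761.72 mg

Dose = 762 mg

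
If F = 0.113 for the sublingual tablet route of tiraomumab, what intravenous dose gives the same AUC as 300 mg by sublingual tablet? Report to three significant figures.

D_iv = 33.9 mg

Systemic exposure from an extravascular dose = F × D_ev, so the equivalent IV dose is F × D_ev.
D_iv = F × D_ev = 0.113 × 300 = 33.9 mg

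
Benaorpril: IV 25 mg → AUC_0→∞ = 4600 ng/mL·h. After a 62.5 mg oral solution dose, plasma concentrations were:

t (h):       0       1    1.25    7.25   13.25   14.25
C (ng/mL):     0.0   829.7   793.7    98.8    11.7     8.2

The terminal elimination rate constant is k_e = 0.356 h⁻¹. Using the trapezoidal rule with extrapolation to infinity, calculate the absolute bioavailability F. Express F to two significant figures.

F = 0.32

Trapezoidal AUC_0→14.25 (oral solution):
  [0→1]: (0.0+829.7)/2 × 1 = 414.85
  [1→1.25]: (829.7+793.7)/2 × 0.25 = 202.925
  [1.25→7.25]: (793.7+98.8)/2 × 6 = 2677.5
  [7.25→13.25]: (98.8+11.7)/2 × 6 = 331.5
  [13.25→14.25]: (11.7+8.2)/2 × 1 = 9.95
  Sum = 3636.725 ng/mL·h
Tail: C_last/k_e = 8.2/0.356 = 23.034
AUC_0→∞ (oral solution) = 3636.725 + 23.034 = 3659.759 ng/mL·h
F = (AUC_ev/D_ev)/(AUC_iv/D_iv) = (3659.759/62.5)/(4600/25) = 58.556144/184 = 0.3182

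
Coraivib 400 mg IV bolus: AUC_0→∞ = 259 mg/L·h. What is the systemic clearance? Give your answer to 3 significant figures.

CL = 1.54 L/h

CL = Dose_iv / AUC_0→∞
   = 400 / 259 = 1.5444 L/h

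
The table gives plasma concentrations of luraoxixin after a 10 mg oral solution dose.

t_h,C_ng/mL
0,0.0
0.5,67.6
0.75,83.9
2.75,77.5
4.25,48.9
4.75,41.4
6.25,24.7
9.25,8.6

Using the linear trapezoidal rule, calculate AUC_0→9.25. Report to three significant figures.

AUC = 414 ng/mL·h

Trapezoidal AUC_0→9.25:
  [0→0.5]: (0.0+67.6)/2 × 0.5 = 16.9
  [0.5→0.75]: (67.6+83.9)/2 × 0.25 = 18.9375
  [0.75→2.75]: (83.9+77.5)/2 × 2 = 161.4
  [2.75→4.25]: (77.5+48.9)/2 × 1.5 = 94.8
  [4.25→4.75]: (48.9+41.4)/2 × 0.5 = 22.575
  [4.75→6.25]: (41.4+24.7)/2 × 1.5 = 49.575
  [6.25→9.25]: (24.7+8.6)/2 × 3 = 49.95
  Sum = 414.1375 ng/mL·h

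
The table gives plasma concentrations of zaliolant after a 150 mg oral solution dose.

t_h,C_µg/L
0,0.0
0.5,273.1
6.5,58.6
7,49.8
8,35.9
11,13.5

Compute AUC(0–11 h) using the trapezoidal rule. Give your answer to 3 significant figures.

AUC = 1210 µg/L·h

Trapezoidal AUC_0→11:
  [0→0.5]: (0.0+273.1)/2 × 0.5 = 68.275
  [0.5→6.5]: (273.1+58.6)/2 × 6 = 995.1
  [6.5→7]: (58.6+49.8)/2 × 0.5 = 27.1
  [7→8]: (49.8+35.9)/2 × 1 = 42.85
  [8→11]: (35.9+13.5)/2 × 3 = 74.1
  Sum = 1207.425 µg/L·h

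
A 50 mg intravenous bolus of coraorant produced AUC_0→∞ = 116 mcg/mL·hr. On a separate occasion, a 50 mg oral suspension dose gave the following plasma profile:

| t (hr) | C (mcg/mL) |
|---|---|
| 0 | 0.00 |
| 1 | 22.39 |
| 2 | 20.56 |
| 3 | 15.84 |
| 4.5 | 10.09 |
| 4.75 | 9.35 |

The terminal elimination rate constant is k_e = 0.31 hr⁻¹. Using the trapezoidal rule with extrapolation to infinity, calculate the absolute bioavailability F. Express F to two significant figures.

F = 0.89

Trapezoidal AUC_0→4.75 (oral suspension):
  [0→1]: (0.00+22.39)/2 × 1 = 11.195
  [1→2]: (22.39+20.56)/2 × 1 = 21.475
  [2→3]: (20.56+15.84)/2 × 1 = 18.2
  [3→4.5]: (15.84+10.09)/2 × 1.5 = 19.4475
  [4.5→4.75]: (10.09+9.35)/2 × 0.25 = 2.43
  Sum = 72.7475 mcg/mL·hr
Tail: C_last/k_e = 9.35/0.31 = 30.161
AUC_0→∞ (oral suspension) = 72.7475 + 30.161 = 102.9085 mcg/mL·hr
F = (AUC_ev/D_ev)/(AUC_iv/D_iv) = (102.9085/50)/(116/50) = 2.05817/2.32 = 0.8871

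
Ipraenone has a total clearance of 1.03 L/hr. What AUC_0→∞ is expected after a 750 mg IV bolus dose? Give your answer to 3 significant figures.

AUC = 728 mg/L·hr

AUC_0→∞ = Dose_iv / CL
        = 750 / 1.03 = 728.155 mg/L·hr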